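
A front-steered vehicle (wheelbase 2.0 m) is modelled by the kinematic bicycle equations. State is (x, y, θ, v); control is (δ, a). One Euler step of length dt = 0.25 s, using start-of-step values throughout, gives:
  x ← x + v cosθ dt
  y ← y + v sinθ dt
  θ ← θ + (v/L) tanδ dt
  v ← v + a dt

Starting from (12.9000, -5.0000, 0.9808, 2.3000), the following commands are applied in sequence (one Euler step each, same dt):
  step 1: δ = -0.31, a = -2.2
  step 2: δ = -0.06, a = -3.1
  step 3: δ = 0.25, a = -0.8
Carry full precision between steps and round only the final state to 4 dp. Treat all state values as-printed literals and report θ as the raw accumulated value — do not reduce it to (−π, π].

(13.6519, -3.9954, 0.9067, 0.7750)

after step 1 (δ=-0.31, a=-2.2): (13.219906, -4.522208, 0.888706, 1.750000)
after step 2 (δ=-0.06, a=-3.1): (13.495713, -4.182596, 0.875565, 0.975000)
after step 3 (δ=0.25, a=-0.8): (13.651851, -3.995419, 0.906685, 0.775000)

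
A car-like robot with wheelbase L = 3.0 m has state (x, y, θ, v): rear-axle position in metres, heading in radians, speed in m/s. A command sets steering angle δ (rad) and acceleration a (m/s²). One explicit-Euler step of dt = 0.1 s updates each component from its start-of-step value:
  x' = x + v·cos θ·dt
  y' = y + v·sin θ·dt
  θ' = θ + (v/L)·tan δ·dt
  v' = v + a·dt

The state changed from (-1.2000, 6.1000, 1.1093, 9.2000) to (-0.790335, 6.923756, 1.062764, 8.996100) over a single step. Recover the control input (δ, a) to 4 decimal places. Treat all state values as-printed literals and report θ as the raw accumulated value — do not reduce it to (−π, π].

a = (v'−v)/dt = (-0.203900)/0.1 = -2.0390
Δθ = θ'−θ = -0.046536;  (v·dt/L) = 9.2000·0.1/3.0 = 0.306667
tan δ = Δθ·L/(v·dt) = -0.151748  →  δ = -0.1506

δ = -0.1506, a = -2.0390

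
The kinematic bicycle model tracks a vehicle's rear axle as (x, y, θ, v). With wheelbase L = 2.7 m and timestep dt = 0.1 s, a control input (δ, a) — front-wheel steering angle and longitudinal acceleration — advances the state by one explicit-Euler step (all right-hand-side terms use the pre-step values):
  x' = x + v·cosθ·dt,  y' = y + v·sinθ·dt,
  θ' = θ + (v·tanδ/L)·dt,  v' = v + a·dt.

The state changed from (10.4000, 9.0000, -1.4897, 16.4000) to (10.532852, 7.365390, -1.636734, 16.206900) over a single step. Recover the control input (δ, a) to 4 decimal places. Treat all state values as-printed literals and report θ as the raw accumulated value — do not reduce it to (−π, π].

δ = -0.2375, a = -1.9310

a = (v'−v)/dt = (-0.193100)/0.1 = -1.9310
Δθ = θ'−θ = -0.147034;  (v·dt/L) = 16.4000·0.1/2.7 = 0.607407
tan δ = Δθ·L/(v·dt) = -0.242068  →  δ = -0.2375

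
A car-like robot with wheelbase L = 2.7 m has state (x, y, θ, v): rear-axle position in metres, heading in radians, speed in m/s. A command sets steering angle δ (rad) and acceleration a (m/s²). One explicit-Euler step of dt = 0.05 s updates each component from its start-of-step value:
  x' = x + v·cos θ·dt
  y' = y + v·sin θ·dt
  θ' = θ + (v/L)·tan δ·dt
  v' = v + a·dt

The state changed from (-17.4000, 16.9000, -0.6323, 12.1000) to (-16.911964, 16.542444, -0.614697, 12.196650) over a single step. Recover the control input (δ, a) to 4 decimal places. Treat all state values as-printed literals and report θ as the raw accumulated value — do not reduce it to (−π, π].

δ = 0.0784, a = 1.9330

a = (v'−v)/dt = (0.096650)/0.05 = 1.9330
Δθ = θ'−θ = 0.017603;  (v·dt/L) = 12.1000·0.05/2.7 = 0.224074
tan δ = Δθ·L/(v·dt) = 0.078559  →  δ = 0.0784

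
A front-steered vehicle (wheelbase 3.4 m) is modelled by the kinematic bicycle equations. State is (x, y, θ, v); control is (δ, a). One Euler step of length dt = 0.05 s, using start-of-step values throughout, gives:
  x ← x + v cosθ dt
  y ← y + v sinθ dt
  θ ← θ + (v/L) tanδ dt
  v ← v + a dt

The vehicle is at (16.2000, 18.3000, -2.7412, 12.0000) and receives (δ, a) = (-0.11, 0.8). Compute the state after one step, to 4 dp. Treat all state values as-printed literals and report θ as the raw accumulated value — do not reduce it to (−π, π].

(15.6475, 18.0661, -2.7607, 12.0400)

x' = 16.2000 + 12.0000·cos(-2.7412)·0.05 = 15.6475
y' = 18.3000 + 12.0000·sin(-2.7412)·0.05 = 18.0661
θ' = -2.7412 + (12.0000/3.4)·tan(-0.11)·0.05 = -2.7607
v' = 12.0000 + 0.8000·0.05 = 12.0400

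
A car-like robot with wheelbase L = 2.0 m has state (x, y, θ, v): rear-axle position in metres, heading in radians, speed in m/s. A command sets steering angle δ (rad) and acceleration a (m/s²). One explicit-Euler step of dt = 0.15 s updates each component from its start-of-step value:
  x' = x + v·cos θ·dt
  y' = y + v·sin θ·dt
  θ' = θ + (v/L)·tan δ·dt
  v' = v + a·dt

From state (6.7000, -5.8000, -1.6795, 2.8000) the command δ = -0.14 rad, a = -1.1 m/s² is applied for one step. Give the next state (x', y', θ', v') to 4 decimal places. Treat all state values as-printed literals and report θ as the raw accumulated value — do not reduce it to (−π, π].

x' = 6.7000 + 2.8000·cos(-1.6795)·0.15 = 6.6544
y' = -5.8000 + 2.8000·sin(-1.6795)·0.15 = -6.2175
θ' = -1.6795 + (2.8000/2.0)·tan(-0.14)·0.15 = -1.7091
v' = 2.8000 − 1.1000·0.15 = 2.6350

(6.6544, -6.2175, -1.7091, 2.6350)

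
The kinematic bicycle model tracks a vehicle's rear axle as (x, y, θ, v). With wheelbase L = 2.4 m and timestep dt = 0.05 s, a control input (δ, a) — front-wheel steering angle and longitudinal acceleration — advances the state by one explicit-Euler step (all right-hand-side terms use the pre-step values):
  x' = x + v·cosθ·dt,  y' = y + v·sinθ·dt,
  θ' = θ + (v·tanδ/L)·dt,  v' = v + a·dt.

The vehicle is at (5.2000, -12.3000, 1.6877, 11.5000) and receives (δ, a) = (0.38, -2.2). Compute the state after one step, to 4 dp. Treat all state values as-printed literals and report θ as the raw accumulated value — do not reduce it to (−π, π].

(5.1329, -11.7289, 1.7834, 11.3900)

x' = 5.2000 + 11.5000·cos(1.6877)·0.05 = 5.1329
y' = -12.3000 + 11.5000·sin(1.6877)·0.05 = -11.7289
θ' = 1.6877 + (11.5000/2.4)·tan(0.38)·0.05 = 1.7834
v' = 11.5000 − 2.2000·0.05 = 11.3900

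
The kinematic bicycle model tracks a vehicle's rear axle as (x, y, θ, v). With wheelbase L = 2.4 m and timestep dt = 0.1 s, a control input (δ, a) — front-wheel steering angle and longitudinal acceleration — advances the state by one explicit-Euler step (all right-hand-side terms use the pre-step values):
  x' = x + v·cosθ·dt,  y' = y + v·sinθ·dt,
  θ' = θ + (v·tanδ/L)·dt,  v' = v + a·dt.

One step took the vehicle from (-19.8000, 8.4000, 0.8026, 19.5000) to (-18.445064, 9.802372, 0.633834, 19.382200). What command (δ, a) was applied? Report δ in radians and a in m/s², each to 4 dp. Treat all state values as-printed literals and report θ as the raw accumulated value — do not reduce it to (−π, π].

a = (v'−v)/dt = (-0.117800)/0.1 = -1.1780
Δθ = θ'−θ = -0.168766;  (v·dt/L) = 19.5000·0.1/2.4 = 0.812500
tan δ = Δθ·L/(v·dt) = -0.207712  →  δ = -0.2048

δ = -0.2048, a = -1.1780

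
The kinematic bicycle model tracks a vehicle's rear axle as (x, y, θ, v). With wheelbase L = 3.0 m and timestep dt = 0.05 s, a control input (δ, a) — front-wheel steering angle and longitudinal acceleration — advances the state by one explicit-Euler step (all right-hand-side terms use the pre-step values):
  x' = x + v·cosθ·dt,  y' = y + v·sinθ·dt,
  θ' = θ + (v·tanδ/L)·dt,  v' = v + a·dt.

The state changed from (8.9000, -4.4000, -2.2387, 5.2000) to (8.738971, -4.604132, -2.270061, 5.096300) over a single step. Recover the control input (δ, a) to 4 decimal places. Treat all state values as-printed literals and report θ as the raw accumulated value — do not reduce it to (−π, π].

a = (v'−v)/dt = (-0.103700)/0.05 = -2.0740
Δθ = θ'−θ = -0.031361;  (v·dt/L) = 5.2000·0.05/3.0 = 0.086667
tan δ = Δθ·L/(v·dt) = -0.361858  →  δ = -0.3472

δ = -0.3472, a = -2.0740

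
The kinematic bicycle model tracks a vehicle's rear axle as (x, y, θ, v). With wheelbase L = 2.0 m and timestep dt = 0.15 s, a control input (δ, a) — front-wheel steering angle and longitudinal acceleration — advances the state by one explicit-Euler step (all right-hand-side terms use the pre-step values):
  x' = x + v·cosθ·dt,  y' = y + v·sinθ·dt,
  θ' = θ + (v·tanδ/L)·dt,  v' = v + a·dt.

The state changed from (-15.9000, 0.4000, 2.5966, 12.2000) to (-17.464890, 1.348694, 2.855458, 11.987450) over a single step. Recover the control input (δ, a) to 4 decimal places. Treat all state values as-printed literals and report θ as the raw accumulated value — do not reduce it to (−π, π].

a = (v'−v)/dt = (-0.212550)/0.15 = -1.4170
Δθ = θ'−θ = 0.258858;  (v·dt/L) = 12.2000·0.15/2.0 = 0.915000
tan δ = Δθ·L/(v·dt) = 0.282905  →  δ = 0.2757

δ = 0.2757, a = -1.4170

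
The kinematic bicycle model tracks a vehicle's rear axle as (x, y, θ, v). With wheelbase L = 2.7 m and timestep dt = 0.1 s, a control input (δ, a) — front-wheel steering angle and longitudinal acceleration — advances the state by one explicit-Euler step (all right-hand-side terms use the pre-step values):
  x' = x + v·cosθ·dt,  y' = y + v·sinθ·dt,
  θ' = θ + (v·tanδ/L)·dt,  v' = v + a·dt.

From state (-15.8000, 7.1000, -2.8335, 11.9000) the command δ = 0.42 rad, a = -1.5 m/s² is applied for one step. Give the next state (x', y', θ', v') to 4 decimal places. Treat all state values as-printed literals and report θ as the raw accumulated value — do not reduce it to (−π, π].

(-16.9340, 6.7391, -2.6367, 11.7500)

x' = -15.8000 + 11.9000·cos(-2.8335)·0.1 = -16.9340
y' = 7.1000 + 11.9000·sin(-2.8335)·0.1 = 6.7391
θ' = -2.8335 + (11.9000/2.7)·tan(0.42)·0.1 = -2.6367
v' = 11.9000 − 1.5000·0.1 = 11.7500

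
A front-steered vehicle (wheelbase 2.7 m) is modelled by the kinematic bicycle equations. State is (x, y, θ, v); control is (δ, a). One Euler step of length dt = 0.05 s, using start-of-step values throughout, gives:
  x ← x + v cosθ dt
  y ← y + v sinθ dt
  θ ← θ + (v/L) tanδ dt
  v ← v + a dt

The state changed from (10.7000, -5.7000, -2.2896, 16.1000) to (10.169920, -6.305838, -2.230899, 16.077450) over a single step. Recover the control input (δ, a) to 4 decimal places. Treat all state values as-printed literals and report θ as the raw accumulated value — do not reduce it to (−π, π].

δ = 0.1944, a = -0.4510

a = (v'−v)/dt = (-0.022550)/0.05 = -0.4510
Δθ = θ'−θ = 0.058701;  (v·dt/L) = 16.1000·0.05/2.7 = 0.298148
tan δ = Δθ·L/(v·dt) = 0.196885  →  δ = 0.1944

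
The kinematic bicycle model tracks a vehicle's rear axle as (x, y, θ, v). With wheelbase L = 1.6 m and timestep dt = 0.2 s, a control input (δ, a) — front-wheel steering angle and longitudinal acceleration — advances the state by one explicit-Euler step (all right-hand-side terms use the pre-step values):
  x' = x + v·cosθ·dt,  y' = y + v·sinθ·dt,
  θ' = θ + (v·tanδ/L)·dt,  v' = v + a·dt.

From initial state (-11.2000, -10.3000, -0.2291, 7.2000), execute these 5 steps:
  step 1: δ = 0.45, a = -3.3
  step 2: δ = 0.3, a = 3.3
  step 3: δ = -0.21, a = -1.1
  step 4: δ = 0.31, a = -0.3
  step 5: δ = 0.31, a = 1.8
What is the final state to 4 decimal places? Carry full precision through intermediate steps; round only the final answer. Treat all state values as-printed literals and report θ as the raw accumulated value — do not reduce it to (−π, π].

(-4.6966, -8.6357, 0.8233, 7.2800)

after step 1 (δ=0.45, a=-3.3): (-9.797626, -10.627026, 0.205650, 6.540000)
after step 2 (δ=0.3, a=3.3): (-8.517187, -10.359928, 0.458532, 7.200000)
after step 3 (δ=-0.21, a=-1.1): (-7.225934, -9.722538, 0.266704, 6.980000)
after step 4 (δ=0.31, a=-0.3): (-5.879290, -9.354617, 0.546189, 6.920000)
after step 5 (δ=0.31, a=1.8): (-4.696648, -8.635720, 0.823273, 7.280000)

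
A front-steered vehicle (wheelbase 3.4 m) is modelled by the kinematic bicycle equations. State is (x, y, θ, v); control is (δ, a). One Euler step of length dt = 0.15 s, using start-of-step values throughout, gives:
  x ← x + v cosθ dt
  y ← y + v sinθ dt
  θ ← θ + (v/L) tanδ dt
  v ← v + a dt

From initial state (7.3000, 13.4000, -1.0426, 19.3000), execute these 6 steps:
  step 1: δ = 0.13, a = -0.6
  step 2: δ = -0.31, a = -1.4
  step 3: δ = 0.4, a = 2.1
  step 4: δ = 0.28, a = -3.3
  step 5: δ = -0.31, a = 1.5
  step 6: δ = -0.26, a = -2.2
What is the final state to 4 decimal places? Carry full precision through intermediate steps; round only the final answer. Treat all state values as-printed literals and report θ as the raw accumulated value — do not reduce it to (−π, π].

(17.5881, -0.0291, -1.0928, 18.7150)

after step 1 (δ=0.13, a=-0.6): (8.759011, 10.899538, -0.931281, 19.210000)
after step 2 (δ=-0.31, a=-1.4): (10.478710, 8.587465, -1.202759, 19.000000)
after step 3 (δ=0.4, a=2.1): (11.504098, 5.928315, -0.848358, 19.315000)
after step 4 (δ=0.28, a=-3.3): (13.419804, 3.754810, -0.603324, 18.820000)
after step 5 (δ=-0.31, a=1.5): (15.744416, 2.153088, -0.869290, 19.045000)
after step 6 (δ=-0.26, a=-2.2): (17.588073, -0.029100, -1.092807, 18.715000)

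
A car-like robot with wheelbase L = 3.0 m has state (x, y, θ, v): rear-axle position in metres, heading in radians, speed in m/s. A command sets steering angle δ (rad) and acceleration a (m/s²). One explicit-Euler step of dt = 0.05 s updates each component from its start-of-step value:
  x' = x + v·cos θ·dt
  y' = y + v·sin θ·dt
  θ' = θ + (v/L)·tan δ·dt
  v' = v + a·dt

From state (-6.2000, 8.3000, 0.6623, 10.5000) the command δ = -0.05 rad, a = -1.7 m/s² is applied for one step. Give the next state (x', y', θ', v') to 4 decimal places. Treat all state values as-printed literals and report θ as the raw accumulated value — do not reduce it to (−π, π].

(-5.7860, 8.6228, 0.6535, 10.4150)

x' = -6.2000 + 10.5000·cos(0.6623)·0.05 = -5.7860
y' = 8.3000 + 10.5000·sin(0.6623)·0.05 = 8.6228
θ' = 0.6623 + (10.5000/3.0)·tan(-0.05)·0.05 = 0.6535
v' = 10.5000 − 1.7000·0.05 = 10.4150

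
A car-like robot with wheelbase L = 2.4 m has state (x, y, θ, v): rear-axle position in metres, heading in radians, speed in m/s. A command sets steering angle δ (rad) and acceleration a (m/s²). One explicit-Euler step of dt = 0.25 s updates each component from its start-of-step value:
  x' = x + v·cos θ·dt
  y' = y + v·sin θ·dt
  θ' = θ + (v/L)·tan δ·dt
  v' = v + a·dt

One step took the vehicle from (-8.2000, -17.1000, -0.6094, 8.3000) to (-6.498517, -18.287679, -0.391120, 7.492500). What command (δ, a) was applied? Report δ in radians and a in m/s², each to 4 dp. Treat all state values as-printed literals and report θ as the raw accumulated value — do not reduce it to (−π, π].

a = (v'−v)/dt = (-0.807500)/0.25 = -3.2300
Δθ = θ'−θ = 0.218280;  (v·dt/L) = 8.3000·0.25/2.4 = 0.864583
tan δ = Δθ·L/(v·dt) = 0.252468  →  δ = 0.2473

δ = 0.2473, a = -3.2300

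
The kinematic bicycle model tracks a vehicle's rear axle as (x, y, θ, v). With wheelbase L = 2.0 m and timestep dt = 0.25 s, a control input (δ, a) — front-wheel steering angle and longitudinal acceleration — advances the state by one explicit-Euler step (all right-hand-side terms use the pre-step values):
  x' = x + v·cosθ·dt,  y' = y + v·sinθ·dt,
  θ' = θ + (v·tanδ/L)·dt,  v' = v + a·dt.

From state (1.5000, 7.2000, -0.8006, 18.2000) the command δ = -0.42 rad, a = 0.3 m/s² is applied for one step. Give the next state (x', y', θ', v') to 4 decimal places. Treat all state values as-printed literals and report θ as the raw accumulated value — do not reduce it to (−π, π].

(4.6681, 3.9341, -1.8166, 18.2750)

x' = 1.5000 + 18.2000·cos(-0.8006)·0.25 = 4.6681
y' = 7.2000 + 18.2000·sin(-0.8006)·0.25 = 3.9341
θ' = -0.8006 + (18.2000/2.0)·tan(-0.42)·0.25 = -1.8166
v' = 18.2000 + 0.3000·0.25 = 18.2750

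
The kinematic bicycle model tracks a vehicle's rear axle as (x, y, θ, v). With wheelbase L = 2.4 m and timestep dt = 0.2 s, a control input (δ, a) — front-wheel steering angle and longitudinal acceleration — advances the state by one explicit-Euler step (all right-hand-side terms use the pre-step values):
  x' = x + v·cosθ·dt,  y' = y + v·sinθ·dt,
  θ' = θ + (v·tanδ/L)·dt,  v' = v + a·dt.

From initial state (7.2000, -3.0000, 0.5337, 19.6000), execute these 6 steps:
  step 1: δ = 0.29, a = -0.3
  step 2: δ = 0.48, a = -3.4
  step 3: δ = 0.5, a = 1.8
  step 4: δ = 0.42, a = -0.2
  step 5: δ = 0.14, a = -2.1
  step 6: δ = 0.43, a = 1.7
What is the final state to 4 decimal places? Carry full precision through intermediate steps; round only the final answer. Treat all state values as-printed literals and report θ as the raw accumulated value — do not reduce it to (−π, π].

after step 1 (δ=0.29, a=-0.3): (10.574848, -1.005809, 1.021108, 19.540000)
after step 2 (δ=0.48, a=-3.4): (12.616473, 2.326493, 1.868836, 18.860000)
after step 3 (δ=0.5, a=1.8): (11.508839, 5.932201, 2.727441, 19.220000)
after step 4 (δ=0.42, a=-0.2): (7.989818, 7.479078, 3.442701, 19.180000)
after step 5 (δ=0.14, a=-2.1): (4.326406, 6.341400, 3.667941, 18.760000)
after step 6 (δ=0.43, a=1.7): (1.082250, 4.456472, 4.384919, 19.100000)

(1.0823, 4.4565, 4.3849, 19.1000)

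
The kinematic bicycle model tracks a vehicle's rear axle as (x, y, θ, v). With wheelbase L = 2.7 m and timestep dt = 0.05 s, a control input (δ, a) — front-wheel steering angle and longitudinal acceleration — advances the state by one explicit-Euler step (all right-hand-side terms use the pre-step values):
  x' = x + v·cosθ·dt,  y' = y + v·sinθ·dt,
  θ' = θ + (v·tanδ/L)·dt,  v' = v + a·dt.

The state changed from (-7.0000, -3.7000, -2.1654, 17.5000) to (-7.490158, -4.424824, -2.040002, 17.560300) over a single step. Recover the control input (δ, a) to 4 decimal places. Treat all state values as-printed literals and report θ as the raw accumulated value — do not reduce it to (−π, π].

a = (v'−v)/dt = (0.060300)/0.05 = 1.2060
Δθ = θ'−θ = 0.125398;  (v·dt/L) = 17.5000·0.05/2.7 = 0.324074
tan δ = Δθ·L/(v·dt) = 0.386942  →  δ = 0.3692

δ = 0.3692, a = 1.2060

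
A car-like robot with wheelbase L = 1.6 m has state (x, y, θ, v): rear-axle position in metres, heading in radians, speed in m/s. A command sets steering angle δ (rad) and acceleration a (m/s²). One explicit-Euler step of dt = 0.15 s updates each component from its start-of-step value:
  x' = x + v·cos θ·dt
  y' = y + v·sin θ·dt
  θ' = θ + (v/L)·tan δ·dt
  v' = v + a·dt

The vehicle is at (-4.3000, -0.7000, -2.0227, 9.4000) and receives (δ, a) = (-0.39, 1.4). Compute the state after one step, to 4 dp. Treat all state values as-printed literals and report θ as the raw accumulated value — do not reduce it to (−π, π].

x' = -4.3000 + 9.4000·cos(-2.0227)·0.15 = -4.9157
y' = -0.7000 + 9.4000·sin(-2.0227)·0.15 = -1.9685
θ' = -2.0227 + (9.4000/1.6)·tan(-0.39)·0.15 = -2.3849
v' = 9.4000 + 1.4000·0.15 = 9.6100

(-4.9157, -1.9685, -2.3849, 9.6100)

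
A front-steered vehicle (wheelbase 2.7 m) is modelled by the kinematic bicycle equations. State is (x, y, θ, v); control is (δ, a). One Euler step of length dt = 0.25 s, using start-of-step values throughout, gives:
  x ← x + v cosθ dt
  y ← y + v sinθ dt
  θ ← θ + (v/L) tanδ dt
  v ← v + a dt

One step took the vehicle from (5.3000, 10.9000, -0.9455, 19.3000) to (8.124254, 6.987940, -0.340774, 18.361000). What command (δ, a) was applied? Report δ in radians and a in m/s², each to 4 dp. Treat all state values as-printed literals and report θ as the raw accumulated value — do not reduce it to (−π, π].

a = (v'−v)/dt = (-0.939000)/0.25 = -3.7560
Δθ = θ'−θ = 0.604726;  (v·dt/L) = 19.3000·0.25/2.7 = 1.787037
tan δ = Δθ·L/(v·dt) = 0.338396  →  δ = 0.3263

δ = 0.3263, a = -3.7560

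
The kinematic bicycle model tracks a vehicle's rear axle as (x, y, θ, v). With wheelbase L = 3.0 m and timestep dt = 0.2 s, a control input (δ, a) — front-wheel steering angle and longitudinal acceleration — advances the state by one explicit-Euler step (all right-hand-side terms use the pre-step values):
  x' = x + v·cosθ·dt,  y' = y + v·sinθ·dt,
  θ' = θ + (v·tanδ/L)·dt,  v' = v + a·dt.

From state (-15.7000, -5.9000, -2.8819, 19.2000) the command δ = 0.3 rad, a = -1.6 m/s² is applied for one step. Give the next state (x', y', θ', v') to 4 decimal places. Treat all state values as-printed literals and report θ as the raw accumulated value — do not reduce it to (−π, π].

x' = -15.7000 + 19.2000·cos(-2.8819)·0.2 = -19.4112
y' = -5.9000 + 19.2000·sin(-2.8819)·0.2 = -6.8860
θ' = -2.8819 + (19.2000/3.0)·tan(0.3)·0.2 = -2.4859
v' = 19.2000 − 1.6000·0.2 = 18.8800

(-19.4112, -6.8860, -2.4859, 18.8800)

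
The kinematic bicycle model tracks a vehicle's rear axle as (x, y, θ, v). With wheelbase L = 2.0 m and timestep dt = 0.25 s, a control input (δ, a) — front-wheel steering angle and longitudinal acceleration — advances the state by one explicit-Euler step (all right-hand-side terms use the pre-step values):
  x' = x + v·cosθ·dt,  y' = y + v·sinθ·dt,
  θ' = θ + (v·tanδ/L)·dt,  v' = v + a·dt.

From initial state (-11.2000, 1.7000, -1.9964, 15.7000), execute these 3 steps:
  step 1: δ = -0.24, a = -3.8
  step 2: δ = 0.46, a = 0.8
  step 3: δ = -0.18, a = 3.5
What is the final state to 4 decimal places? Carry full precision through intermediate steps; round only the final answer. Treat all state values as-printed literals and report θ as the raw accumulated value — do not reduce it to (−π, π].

after step 1 (δ=-0.24, a=-3.8): (-12.820517, -1.874849, -2.476657, 14.750000)
after step 2 (δ=0.46, a=0.8): (-15.722418, -4.150070, -1.563173, 14.950000)
after step 3 (δ=-0.18, a=3.5): (-15.693926, -7.887461, -1.903228, 15.825000)

(-15.6939, -7.8875, -1.9032, 15.8250)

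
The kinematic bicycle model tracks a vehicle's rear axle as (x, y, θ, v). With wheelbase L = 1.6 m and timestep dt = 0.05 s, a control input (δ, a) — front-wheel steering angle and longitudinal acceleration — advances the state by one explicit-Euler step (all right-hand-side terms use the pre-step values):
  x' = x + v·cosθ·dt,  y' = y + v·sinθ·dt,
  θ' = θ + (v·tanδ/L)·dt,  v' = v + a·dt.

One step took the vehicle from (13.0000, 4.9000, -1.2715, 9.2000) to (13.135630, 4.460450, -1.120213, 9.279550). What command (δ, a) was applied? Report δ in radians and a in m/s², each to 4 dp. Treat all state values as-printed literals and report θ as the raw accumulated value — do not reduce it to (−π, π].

a = (v'−v)/dt = (0.079550)/0.05 = 1.5910
Δθ = θ'−θ = 0.151287;  (v·dt/L) = 9.2000·0.05/1.6 = 0.287500
tan δ = Δθ·L/(v·dt) = 0.526216  →  δ = 0.4844

δ = 0.4844, a = 1.5910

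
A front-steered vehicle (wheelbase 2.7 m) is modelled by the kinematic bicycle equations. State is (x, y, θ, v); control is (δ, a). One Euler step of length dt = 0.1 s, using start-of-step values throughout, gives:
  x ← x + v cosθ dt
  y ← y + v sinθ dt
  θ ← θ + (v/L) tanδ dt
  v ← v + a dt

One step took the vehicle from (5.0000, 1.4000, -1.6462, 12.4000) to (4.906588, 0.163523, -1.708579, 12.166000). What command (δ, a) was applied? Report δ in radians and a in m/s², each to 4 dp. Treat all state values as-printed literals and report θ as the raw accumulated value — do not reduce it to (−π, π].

δ = -0.1350, a = -2.3400

a = (v'−v)/dt = (-0.234000)/0.1 = -2.3400
Δθ = θ'−θ = -0.062379;  (v·dt/L) = 12.4000·0.1/2.7 = 0.459259
tan δ = Δθ·L/(v·dt) = -0.135825  →  δ = -0.1350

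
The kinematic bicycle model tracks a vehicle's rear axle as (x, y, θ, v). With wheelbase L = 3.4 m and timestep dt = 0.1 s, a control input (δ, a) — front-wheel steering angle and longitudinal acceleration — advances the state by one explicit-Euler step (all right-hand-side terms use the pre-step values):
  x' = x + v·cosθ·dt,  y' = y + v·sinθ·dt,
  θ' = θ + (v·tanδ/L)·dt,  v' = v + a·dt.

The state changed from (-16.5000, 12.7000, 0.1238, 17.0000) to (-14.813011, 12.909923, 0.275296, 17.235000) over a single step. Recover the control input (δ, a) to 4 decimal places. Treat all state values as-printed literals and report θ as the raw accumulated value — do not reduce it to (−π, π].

δ = 0.2942, a = 2.3500

a = (v'−v)/dt = (0.235000)/0.1 = 2.3500
Δθ = θ'−θ = 0.151496;  (v·dt/L) = 17.0000·0.1/3.4 = 0.500000
tan δ = Δθ·L/(v·dt) = 0.302992  →  δ = 0.2942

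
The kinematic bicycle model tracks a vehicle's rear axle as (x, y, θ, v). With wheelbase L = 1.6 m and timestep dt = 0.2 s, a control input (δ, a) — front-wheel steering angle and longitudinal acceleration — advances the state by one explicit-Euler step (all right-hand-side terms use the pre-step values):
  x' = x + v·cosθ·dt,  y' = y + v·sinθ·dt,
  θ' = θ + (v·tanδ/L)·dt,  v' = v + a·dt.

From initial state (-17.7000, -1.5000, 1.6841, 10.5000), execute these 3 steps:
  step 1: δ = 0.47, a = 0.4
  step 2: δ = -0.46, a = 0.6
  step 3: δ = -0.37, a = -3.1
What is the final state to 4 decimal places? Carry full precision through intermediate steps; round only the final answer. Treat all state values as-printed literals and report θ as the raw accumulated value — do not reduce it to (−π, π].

after step 1 (δ=0.47, a=0.4): (-17.937429, 0.586535, 2.350805, 10.580000)
after step 2 (δ=-0.46, a=0.6): (-19.425582, 2.090815, 1.695574, 10.700000)
after step 3 (δ=-0.37, a=-3.1): (-19.691914, 4.214177, 1.176807, 10.080000)

(-19.6919, 4.2142, 1.1768, 10.0800)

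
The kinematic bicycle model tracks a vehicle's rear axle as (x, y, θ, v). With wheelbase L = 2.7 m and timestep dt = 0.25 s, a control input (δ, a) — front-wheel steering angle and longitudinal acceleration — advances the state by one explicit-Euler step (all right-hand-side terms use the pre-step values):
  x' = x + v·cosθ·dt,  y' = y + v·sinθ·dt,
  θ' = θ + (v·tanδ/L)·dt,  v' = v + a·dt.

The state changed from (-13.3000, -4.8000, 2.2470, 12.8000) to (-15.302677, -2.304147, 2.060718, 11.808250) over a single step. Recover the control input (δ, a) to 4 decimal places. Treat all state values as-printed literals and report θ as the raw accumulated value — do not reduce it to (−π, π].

δ = -0.1559, a = -3.9670

a = (v'−v)/dt = (-0.991750)/0.25 = -3.9670
Δθ = θ'−θ = -0.186282;  (v·dt/L) = 12.8000·0.25/2.7 = 1.185185
tan δ = Δθ·L/(v·dt) = -0.157175  →  δ = -0.1559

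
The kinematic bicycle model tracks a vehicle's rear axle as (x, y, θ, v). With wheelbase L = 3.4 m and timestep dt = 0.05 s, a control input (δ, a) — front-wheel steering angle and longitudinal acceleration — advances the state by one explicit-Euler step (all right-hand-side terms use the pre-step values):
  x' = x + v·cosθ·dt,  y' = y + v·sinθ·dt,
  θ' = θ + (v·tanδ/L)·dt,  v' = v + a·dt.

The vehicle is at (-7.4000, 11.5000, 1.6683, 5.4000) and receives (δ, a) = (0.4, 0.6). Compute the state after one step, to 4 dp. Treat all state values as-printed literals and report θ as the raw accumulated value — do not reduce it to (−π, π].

(-7.4263, 11.7687, 1.7019, 5.4300)

x' = -7.4000 + 5.4000·cos(1.6683)·0.05 = -7.4263
y' = 11.5000 + 5.4000·sin(1.6683)·0.05 = 11.7687
θ' = 1.6683 + (5.4000/3.4)·tan(0.4)·0.05 = 1.7019
v' = 5.4000 + 0.6000·0.05 = 5.4300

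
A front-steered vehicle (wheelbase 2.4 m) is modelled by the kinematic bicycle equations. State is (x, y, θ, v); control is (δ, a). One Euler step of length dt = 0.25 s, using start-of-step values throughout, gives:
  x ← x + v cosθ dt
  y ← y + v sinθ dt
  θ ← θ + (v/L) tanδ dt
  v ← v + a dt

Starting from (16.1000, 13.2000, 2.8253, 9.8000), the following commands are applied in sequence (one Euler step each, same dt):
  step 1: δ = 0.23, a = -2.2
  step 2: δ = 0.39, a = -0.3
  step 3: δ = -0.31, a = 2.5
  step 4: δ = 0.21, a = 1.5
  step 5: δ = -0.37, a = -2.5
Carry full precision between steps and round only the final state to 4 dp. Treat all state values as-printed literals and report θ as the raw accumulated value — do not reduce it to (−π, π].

after step 1 (δ=0.23, a=-2.2): (13.771532, 13.962061, 3.064321, 9.250000)
after step 2 (δ=0.39, a=-0.3): (11.465932, 14.140573, 3.460390, 9.175000)
after step 3 (δ=-0.31, a=2.5): (9.287757, 13.421655, 3.154244, 9.800000)
after step 4 (δ=0.21, a=1.5): (6.837953, 13.390661, 3.371826, 10.175000)
after step 5 (δ=-0.37, a=-2.5): (4.361325, 12.810165, 2.960732, 9.550000)

(4.3613, 12.8102, 2.9607, 9.5500)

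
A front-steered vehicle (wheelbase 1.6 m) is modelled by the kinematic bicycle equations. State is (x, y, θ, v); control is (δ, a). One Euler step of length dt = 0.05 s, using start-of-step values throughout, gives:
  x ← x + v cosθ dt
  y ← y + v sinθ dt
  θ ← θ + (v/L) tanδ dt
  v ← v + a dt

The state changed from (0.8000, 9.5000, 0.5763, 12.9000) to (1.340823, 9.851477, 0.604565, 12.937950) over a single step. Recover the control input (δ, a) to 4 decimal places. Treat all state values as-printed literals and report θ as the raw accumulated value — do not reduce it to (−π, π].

a = (v'−v)/dt = (0.037950)/0.05 = 0.7590
Δθ = θ'−θ = 0.028265;  (v·dt/L) = 12.9000·0.05/1.6 = 0.403125
tan δ = Δθ·L/(v·dt) = 0.070115  →  δ = 0.0700

δ = 0.0700, a = 0.7590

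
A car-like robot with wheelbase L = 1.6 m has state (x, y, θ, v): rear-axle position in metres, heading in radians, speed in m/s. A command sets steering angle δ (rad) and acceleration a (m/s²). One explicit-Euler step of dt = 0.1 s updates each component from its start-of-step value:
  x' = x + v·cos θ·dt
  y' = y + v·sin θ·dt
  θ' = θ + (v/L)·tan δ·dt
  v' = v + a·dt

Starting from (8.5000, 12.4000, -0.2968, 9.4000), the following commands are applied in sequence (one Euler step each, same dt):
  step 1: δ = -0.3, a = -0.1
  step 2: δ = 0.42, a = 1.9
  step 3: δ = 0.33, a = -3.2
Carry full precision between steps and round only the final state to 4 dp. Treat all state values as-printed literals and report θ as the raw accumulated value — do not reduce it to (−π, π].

after step 1 (δ=-0.3, a=-0.1): (9.398901, 12.125086, -0.478535, 9.390000)
after step 2 (δ=0.42, a=1.9): (10.232423, 11.692696, -0.216453, 9.580000)
after step 3 (δ=0.33, a=-3.2): (11.168069, 11.486950, -0.011366, 9.260000)

(11.1681, 11.4869, -0.0114, 9.2600)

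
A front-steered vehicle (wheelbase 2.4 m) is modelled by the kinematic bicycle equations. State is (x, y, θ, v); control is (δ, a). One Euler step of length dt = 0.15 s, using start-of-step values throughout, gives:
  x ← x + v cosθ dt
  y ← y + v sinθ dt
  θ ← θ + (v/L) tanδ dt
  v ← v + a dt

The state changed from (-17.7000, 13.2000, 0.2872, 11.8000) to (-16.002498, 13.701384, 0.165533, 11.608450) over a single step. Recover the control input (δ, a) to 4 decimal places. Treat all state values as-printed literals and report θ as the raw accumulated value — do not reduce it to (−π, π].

a = (v'−v)/dt = (-0.191550)/0.15 = -1.2770
Δθ = θ'−θ = -0.121667;  (v·dt/L) = 11.8000·0.15/2.4 = 0.737500
tan δ = Δθ·L/(v·dt) = -0.164972  →  δ = -0.1635

δ = -0.1635, a = -1.2770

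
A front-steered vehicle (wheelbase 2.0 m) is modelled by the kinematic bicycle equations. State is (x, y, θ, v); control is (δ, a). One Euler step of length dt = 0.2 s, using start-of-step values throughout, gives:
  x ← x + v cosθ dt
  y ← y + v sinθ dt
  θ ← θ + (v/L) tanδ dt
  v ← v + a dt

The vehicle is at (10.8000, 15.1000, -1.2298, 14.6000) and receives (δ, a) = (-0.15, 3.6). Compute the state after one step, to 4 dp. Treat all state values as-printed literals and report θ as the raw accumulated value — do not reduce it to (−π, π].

(11.7765, 12.3481, -1.4505, 15.3200)

x' = 10.8000 + 14.6000·cos(-1.2298)·0.2 = 11.7765
y' = 15.1000 + 14.6000·sin(-1.2298)·0.2 = 12.3481
θ' = -1.2298 + (14.6000/2.0)·tan(-0.15)·0.2 = -1.4505
v' = 14.6000 + 3.6000·0.2 = 15.3200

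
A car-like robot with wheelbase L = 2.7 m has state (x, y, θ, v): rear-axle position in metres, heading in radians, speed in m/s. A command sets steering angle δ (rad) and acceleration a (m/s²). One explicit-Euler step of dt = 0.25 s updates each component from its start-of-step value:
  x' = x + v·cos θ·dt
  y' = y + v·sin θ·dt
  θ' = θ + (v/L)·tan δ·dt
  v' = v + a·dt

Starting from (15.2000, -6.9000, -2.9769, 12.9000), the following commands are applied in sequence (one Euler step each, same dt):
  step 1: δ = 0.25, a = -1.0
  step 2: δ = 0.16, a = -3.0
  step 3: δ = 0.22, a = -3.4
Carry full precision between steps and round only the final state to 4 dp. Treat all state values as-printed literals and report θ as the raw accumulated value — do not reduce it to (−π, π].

(6.8460, -10.6811, -2.2365, 11.0500)

after step 1 (δ=0.25, a=-1.0): (12.018638, -7.428736, -2.671908, 12.650000)
after step 2 (δ=0.16, a=-3.0): (9.198602, -8.860099, -2.482885, 11.900000)
after step 3 (δ=0.22, a=-3.4): (6.846019, -10.681083, -2.236490, 11.050000)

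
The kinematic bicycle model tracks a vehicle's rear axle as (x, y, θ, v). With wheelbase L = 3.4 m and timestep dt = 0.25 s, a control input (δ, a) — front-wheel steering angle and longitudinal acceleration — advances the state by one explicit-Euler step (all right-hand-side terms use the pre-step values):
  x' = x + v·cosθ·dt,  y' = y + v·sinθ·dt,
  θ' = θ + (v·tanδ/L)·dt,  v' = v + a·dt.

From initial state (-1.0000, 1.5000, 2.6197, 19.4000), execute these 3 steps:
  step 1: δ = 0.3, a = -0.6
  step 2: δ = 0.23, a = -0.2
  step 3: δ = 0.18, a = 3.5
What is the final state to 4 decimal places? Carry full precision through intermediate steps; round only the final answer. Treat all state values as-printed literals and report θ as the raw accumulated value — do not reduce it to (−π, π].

after step 1 (δ=0.3, a=-0.6): (-5.204354, 3.917830, 3.060959, 19.250000)
after step 2 (δ=0.23, a=-0.2): (-10.001218, 4.305459, 3.392375, 19.200000)
after step 3 (δ=0.18, a=3.5): (-14.651067, 3.114281, 3.649273, 20.075000)

(-14.6511, 3.1143, 3.6493, 20.0750)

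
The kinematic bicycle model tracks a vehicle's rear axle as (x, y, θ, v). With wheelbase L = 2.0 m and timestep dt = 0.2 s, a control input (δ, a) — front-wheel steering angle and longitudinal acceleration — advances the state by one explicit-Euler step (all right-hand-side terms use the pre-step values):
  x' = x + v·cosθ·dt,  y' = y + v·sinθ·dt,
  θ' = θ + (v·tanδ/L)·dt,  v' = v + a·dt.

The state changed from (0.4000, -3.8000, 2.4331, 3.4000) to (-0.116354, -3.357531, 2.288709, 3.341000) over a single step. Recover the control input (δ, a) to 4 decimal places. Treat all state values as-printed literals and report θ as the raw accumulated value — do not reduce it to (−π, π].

a = (v'−v)/dt = (-0.059000)/0.2 = -0.2950
Δθ = θ'−θ = -0.144391;  (v·dt/L) = 3.4000·0.2/2.0 = 0.340000
tan δ = Δθ·L/(v·dt) = -0.424679  →  δ = -0.4016

δ = -0.4016, a = -0.2950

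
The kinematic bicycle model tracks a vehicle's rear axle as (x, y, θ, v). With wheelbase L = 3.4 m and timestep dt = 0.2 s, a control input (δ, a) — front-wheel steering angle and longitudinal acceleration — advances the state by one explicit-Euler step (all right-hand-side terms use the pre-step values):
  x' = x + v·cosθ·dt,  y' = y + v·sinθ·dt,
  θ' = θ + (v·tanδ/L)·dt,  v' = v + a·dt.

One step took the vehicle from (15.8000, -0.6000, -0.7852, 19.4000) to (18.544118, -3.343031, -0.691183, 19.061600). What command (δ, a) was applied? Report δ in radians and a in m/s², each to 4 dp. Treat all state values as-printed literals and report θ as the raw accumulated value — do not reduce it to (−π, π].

δ = 0.0822, a = -1.6920

a = (v'−v)/dt = (-0.338400)/0.2 = -1.6920
Δθ = θ'−θ = 0.094017;  (v·dt/L) = 19.4000·0.2/3.4 = 1.141176
tan δ = Δθ·L/(v·dt) = 0.082386  →  δ = 0.0822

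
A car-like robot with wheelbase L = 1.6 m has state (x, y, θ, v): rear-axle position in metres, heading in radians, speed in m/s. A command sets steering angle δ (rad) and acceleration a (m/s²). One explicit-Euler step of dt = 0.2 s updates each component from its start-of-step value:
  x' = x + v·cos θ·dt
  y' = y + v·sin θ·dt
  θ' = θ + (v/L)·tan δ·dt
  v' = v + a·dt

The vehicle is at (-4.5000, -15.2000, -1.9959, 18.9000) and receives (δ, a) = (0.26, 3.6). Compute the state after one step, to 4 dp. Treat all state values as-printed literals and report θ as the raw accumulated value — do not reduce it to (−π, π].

(-6.0589, -18.6436, -1.3674, 19.6200)

x' = -4.5000 + 18.9000·cos(-1.9959)·0.2 = -6.0589
y' = -15.2000 + 18.9000·sin(-1.9959)·0.2 = -18.6436
θ' = -1.9959 + (18.9000/1.6)·tan(0.26)·0.2 = -1.3674
v' = 18.9000 + 3.6000·0.2 = 19.6200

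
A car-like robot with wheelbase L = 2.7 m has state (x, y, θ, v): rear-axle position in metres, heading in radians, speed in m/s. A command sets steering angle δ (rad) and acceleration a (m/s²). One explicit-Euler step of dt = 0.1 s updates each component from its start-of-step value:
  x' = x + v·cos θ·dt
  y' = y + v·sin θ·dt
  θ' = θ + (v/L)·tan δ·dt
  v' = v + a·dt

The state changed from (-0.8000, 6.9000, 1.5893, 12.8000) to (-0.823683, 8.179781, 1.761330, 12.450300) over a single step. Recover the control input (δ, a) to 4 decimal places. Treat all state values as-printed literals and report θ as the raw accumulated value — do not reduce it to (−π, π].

δ = 0.3481, a = -3.4970

a = (v'−v)/dt = (-0.349700)/0.1 = -3.4970
Δθ = θ'−θ = 0.172030;  (v·dt/L) = 12.8000·0.1/2.7 = 0.474074
tan δ = Δθ·L/(v·dt) = 0.362876  →  δ = 0.3481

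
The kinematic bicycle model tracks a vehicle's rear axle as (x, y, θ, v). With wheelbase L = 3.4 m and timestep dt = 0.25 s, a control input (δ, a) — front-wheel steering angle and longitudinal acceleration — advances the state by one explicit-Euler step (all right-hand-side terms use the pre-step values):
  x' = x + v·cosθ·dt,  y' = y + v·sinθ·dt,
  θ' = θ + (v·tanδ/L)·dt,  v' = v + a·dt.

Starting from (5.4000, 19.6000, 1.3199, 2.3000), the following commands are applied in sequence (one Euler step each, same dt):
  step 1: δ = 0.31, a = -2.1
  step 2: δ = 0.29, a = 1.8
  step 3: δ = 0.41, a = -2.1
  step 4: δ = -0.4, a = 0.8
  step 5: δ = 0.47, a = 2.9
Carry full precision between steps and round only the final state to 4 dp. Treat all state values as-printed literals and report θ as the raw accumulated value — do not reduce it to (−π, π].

(5.8197, 22.0353, 1.5022, 2.6250)

after step 1 (δ=0.31, a=-2.1): (5.542757, 20.156997, 1.374073, 1.775000)
after step 2 (δ=0.29, a=1.8): (5.629491, 20.592188, 1.413020, 2.225000)
after step 3 (δ=0.41, a=-2.1): (5.716890, 21.141529, 1.484127, 1.700000)
after step 4 (δ=-0.4, a=0.8): (5.753678, 21.564934, 1.431278, 1.900000)
after step 5 (δ=0.47, a=2.9): (5.819734, 22.035318, 1.502244, 2.625000)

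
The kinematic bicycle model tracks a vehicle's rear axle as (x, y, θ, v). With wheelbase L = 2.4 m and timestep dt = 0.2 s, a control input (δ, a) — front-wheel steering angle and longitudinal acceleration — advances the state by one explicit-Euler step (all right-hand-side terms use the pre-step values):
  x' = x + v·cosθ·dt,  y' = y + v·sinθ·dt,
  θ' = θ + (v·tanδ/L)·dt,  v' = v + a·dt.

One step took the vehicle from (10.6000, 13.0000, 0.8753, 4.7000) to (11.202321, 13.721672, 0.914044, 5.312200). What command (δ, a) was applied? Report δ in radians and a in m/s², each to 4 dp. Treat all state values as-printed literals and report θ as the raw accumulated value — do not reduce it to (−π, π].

a = (v'−v)/dt = (0.612200)/0.2 = 3.0610
Δθ = θ'−θ = 0.038744;  (v·dt/L) = 4.7000·0.2/2.4 = 0.391667
tan δ = Δθ·L/(v·dt) = 0.098921  →  δ = 0.0986

δ = 0.0986, a = 3.0610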